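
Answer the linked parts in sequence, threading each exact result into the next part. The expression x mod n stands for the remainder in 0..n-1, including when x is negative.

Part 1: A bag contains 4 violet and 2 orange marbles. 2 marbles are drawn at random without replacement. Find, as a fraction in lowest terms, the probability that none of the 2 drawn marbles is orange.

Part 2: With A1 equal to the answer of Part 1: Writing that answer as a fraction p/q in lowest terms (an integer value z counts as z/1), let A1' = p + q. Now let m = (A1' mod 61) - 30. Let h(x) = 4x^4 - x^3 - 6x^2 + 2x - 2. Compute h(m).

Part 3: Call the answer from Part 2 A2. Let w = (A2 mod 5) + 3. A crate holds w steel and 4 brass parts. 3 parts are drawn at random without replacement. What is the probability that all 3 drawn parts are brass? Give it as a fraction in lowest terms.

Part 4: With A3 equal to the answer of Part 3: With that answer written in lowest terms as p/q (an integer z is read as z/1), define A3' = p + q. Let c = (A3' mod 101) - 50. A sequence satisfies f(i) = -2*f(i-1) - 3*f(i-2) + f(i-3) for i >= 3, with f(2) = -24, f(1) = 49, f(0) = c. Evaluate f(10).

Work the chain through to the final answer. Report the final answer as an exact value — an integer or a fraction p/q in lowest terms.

Part 1: total draws C(6,2) = 15; favorable C(4,2) = 6; P = 2/5; answer 2/5
Part 2: A1 = 2/5; threaded value p + q = 7; m = -23; 4*(-23)^4 - 1*(-23)^3 - 6*(-23)^2 + 2*(-23)^1 - 2 = (1119364) + (12167) + (-3174) + (-46) + (-2) = 1128309; answer 1128309
Part 3: A2 = 1128309; w = 7; total draws C(11,3) = 165; favorable C(4,3) = 4; P = 4/165; answer 4/165
Part 4: A3 = 4/165; threaded value p + q = 169; c = 18; f(3) = -2*(-24) - 3*(49) + 1*(18) = -81; iterating: f(3)=-81, f(4)=283, f(5)=-347, f(6)=-236, f(7)=1796, f(8)=-3231, f(9)=838, f(10)=9813; answer 9813

9813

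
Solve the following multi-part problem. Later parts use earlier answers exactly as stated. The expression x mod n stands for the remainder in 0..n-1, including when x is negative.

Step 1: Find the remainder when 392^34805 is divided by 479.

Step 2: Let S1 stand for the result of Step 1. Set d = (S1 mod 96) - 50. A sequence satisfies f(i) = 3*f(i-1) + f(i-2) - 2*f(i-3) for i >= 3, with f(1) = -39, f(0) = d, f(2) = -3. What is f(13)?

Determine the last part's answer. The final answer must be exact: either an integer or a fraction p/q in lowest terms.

Step 1: squarings mod 479: 392^1=392, 392^2=384, 392^4=403, 392^8=28, 392^16=305, 392^32=99, 392^64=221, 392^128=462, 392^256=289, 392^512=175, 392^1024=448, 392^2048=3, 392^4096=9, 392^8192=81, 392^16384=334, 392^32768=428; 392^34805 = 392^1 * 392^4 * 392^16 * 392^32 * 392^64 * 392^128 * 392^256 * 392^512 * 392^1024 * 392^32768 = 66 (mod 479); answer 66
Step 2: S1 = 66; d = 16; f(3) = 3*(-3) + 1*(-39) - 2*(16) = -80; iterating: f(3)=-80, f(4)=-165, f(5)=-569, f(6)=-1712, f(7)=-5375, f(8)=-16699, f(9)=-52048, f(10)=-162093, f(11)=-504929, f(12)=-1572784, f(13)=-4899095; answer -4899095

-4899095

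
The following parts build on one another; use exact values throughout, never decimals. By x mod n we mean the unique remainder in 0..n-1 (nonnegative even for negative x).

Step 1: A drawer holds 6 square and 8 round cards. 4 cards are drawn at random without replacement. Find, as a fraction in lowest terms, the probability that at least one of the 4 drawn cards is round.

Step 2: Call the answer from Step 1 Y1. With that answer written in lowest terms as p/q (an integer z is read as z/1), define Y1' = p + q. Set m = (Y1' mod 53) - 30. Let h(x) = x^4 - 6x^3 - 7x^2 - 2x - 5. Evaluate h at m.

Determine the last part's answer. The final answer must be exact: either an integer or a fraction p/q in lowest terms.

531

Step 1: total draws C(14,4) = 1001; complement C(6,4) = 15; favorable 1001 - 15 = 986; P = 986/1001; answer 986/1001
Step 2: Y1 = 986/1001; threaded value p + q = 1987; m = -4; 1*(-4)^4 - 6*(-4)^3 - 7*(-4)^2 - 2*(-4)^1 - 5 = (256) + (384) + (-112) + (8) + (-5) = 531; answer 531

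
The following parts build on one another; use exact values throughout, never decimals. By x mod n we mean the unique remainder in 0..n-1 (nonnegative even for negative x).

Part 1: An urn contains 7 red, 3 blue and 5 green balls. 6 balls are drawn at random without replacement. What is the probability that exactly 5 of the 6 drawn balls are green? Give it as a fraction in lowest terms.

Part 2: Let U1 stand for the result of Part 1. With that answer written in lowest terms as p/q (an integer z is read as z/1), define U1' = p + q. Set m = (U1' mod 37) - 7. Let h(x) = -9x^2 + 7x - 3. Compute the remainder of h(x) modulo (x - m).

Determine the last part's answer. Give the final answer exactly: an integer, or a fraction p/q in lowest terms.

-105

Part 1: total draws C(15,6) = 5005; favorable C(5,5)*C(10,1) = 10; P = 2/1001; answer 2/1001
Part 2: U1 = 2/1001; threaded value p + q = 1003; m = -3; remainder = value at the root: -9*(-3)^2 + 7*(-3)^1 - 3 = (-81) + (-21) + (-3) = -105; answer -105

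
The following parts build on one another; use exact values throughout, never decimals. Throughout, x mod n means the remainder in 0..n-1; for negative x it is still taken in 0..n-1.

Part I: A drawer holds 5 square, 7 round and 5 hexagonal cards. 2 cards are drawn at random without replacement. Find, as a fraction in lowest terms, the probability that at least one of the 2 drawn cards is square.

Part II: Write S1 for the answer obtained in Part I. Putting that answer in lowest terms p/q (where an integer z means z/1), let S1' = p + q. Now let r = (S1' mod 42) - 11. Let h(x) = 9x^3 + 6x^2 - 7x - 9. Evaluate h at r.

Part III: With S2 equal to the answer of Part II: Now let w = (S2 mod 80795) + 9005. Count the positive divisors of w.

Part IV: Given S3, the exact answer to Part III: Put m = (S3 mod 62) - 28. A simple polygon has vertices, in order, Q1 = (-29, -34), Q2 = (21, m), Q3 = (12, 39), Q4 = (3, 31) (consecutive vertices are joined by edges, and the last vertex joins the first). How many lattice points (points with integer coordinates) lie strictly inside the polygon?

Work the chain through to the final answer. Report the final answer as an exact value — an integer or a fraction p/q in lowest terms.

1250

Part I: total draws C(17,2) = 136; complement C(12,2) = 66; favorable 136 - 66 = 70; P = 35/68; answer 35/68
Part II: S1 = 35/68; threaded value p + q = 103; r = 8; 9*(8)^3 + 6*(8)^2 - 7*(8)^1 - 9 = (4608) + (384) + (-56) + (-9) = 4927; answer 4927
Part III: S2 = 4927; w = 13932; 13932 = 2^2 * 3^4 * 43; number of divisors = (2+1) * (4+1) * (1+1) = 30; answer 30
Part IV: S3 = 30; m = 2; cross terms: (-29*2 - 21*-34)=656, (21*39 - 12*2)=795, (12*31 - 3*39)=255, (3*-34 - -29*31)=797; twice the area = |2503| = 2503; area = 2503/2; boundary points = 2 + 1 + 1 + 1 = 5; strictly interior points = area - boundary/2 + 1 = 1250; answer 1250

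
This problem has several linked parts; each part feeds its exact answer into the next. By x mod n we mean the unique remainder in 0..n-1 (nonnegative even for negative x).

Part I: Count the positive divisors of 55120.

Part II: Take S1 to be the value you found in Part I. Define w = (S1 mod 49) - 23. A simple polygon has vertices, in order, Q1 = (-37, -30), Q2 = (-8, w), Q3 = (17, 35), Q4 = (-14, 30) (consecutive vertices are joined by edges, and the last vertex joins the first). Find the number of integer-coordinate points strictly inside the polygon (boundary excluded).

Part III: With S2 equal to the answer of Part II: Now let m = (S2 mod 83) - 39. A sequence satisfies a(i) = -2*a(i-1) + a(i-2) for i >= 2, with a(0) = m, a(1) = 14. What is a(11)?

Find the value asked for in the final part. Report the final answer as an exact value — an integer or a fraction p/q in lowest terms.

Part I: 55120 = 2^4 * 5 * 13 * 53; number of divisors = (4+1) * (1+1) * (1+1) * (1+1) = 40; answer 40
Part II: S1 = 40; w = 17; cross terms: (-37*17 - -8*-30)=-869, (-8*35 - 17*17)=-569, (17*30 - -14*35)=1000, (-14*-30 - -37*30)=1530; twice the area = |1092| = 1092; area = 546; boundary points = 1 + 1 + 1 + 1 = 4; strictly interior points = area - boundary/2 + 1 = 545; answer 545
Part III: S2 = 545; m = 8; a(2) = -2*(14) + 1*(8) = -20; iterating: a(2)=-20, a(3)=54, a(4)=-128, a(5)=310, a(6)=-748, a(7)=1806, a(8)=-4360, a(9)=10526, a(10)=-25412, a(11)=61350; answer 61350

61350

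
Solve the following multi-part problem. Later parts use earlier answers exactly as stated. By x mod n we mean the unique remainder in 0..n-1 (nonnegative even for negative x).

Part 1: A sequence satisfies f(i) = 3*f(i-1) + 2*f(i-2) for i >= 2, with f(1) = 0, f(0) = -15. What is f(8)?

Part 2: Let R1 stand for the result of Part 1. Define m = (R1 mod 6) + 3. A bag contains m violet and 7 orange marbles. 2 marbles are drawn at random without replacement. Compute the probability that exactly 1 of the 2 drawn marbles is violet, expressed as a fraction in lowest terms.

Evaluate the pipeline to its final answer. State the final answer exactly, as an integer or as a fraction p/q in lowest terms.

Part 1: f(2) = 3*(0) + 2*(-15) = -30; iterating: f(2)=-30, f(3)=-90, f(4)=-330, f(5)=-1170, f(6)=-4170, f(7)=-14850, f(8)=-52890; answer -52890
Part 2: R1 = -52890; m = 3; total draws C(10,2) = 45; favorable C(3,1)*C(7,1) = 21; P = 7/15; answer 7/15

7/15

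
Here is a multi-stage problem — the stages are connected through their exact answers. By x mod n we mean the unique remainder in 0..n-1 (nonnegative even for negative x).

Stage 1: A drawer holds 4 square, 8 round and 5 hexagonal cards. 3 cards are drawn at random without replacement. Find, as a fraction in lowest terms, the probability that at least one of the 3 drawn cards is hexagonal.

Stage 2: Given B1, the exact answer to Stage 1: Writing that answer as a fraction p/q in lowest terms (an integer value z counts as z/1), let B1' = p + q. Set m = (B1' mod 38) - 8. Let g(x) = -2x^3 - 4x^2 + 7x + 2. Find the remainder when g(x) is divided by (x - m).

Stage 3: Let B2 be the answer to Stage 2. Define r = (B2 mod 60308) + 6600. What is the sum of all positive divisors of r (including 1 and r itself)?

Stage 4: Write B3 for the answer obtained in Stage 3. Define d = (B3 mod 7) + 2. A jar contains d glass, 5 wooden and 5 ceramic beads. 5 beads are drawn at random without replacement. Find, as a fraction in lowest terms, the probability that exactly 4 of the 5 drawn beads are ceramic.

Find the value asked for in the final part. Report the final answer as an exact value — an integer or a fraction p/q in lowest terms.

Stage 1: total draws C(17,3) = 680; complement C(12,3) = 220; favorable 680 - 220 = 460; P = 23/34; answer 23/34
Stage 2: B1 = 23/34; threaded value p + q = 57; m = 11; remainder = value at the root: -2*(11)^3 - 4*(11)^2 + 7*(11)^1 + 2 = (-2662) + (-484) + (77) + (2) = -3067; answer -3067
Stage 3: B2 = -3067; r = 63841; 63841 is prime, so its only divisors are 1 and 63841; sigma = 1 + 63841 = 63842; answer 63842
Stage 4: B3 = 63842; d = 4; total draws C(14,5) = 2002; favorable C(5,4)*C(9,1) = 45; P = 45/2002; answer 45/2002

45/2002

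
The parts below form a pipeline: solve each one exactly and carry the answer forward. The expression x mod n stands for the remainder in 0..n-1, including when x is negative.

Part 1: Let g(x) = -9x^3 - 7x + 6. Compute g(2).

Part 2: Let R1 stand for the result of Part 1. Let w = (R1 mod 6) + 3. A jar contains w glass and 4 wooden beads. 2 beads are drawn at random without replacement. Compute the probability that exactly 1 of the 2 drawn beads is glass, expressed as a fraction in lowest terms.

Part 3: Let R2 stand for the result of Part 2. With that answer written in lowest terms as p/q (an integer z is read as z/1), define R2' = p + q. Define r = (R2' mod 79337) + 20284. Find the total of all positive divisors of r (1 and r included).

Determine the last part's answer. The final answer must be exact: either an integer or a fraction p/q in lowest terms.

30784

Part 1: -9*(2)^3 - 7*(2)^1 + 6 = (-72) + (-14) + (6) = -80; answer -80
Part 2: R1 = -80; w = 7; total draws C(11,2) = 55; favorable C(7,1)*C(4,1) = 28; P = 28/55; answer 28/55
Part 3: R2 = 28/55; threaded value p + q = 83; r = 20367; 20367 = 3^2 * 31 * 73; sigma = (1 + 3 + 9) * (1 + 31) * (1 + 73) = 13 * 32 * 74 = 30784; answer 30784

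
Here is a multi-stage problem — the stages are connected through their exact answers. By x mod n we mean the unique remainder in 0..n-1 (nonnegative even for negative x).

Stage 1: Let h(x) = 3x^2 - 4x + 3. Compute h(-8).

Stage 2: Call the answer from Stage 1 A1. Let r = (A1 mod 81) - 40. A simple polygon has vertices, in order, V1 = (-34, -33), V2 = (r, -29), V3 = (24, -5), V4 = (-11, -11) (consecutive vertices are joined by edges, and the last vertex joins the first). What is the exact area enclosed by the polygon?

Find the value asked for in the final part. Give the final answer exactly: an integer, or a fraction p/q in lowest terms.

Stage 1: 3*(-8)^2 - 4*(-8)^1 + 3 = (192) + (32) + (3) = 227; answer 227
Stage 2: A1 = 227; r = 25; cross terms: (-34*-29 - 25*-33)=1811, (25*-5 - 24*-29)=571, (24*-11 - -11*-5)=-319, (-11*-33 - -34*-11)=-11; twice the area = |2052| = 2052; area = 1026; answer 1026

1026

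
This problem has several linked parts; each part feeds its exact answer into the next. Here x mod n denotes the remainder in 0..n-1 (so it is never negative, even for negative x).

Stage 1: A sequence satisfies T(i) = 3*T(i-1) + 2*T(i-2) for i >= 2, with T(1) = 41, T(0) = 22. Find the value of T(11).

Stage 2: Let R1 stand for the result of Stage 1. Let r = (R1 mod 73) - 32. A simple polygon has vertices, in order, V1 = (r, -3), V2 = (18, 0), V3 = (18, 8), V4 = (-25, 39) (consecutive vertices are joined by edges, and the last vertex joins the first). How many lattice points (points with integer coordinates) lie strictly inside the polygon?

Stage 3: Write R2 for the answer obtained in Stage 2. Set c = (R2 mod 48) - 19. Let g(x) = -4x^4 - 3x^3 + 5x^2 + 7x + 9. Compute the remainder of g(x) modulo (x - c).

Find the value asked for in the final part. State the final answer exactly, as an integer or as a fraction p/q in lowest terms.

-23706

Stage 1: T(2) = 3*(41) + 2*(22) = 167; iterating: T(2)=167, T(3)=583, T(4)=2083, T(5)=7415, T(6)=26411, T(7)=94063, T(8)=335011, T(9)=1193159, T(10)=4249499, T(11)=15134815; answer 15134815
Stage 2: R1 = 15134815; r = -15; cross terms: (-15*0 - 18*-3)=54, (18*8 - 18*0)=144, (18*39 - -25*8)=902, (-25*-3 - -15*39)=660; twice the area = |1760| = 1760; area = 880; boundary points = 3 + 8 + 1 + 2 = 14; strictly interior points = area - boundary/2 + 1 = 874; answer 874
Stage 3: R2 = 874; c = -9; remainder = value at the root: -4*(-9)^4 - 3*(-9)^3 + 5*(-9)^2 + 7*(-9)^1 + 9 = (-26244) + (2187) + (405) + (-63) + (9) = -23706; answer -23706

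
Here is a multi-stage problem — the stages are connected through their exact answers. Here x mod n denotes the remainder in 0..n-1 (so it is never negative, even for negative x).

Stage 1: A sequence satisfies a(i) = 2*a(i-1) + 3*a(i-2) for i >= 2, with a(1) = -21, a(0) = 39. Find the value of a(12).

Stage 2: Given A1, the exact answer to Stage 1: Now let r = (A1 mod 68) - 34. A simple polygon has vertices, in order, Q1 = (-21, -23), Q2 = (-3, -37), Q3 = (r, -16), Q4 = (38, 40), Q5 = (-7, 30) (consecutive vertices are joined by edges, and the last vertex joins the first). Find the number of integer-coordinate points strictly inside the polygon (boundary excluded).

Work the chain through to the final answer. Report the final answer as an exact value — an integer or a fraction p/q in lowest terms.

1514

Stage 1: a(2) = 2*(-21) + 3*(39) = 75; iterating: a(2)=75, a(3)=87, a(4)=399, a(5)=1059, a(6)=3315, a(7)=9807, a(8)=29559, a(9)=88539, a(10)=265755, a(11)=797127, a(12)=2391519; answer 2391519
Stage 2: A1 = 2391519; r = -7; cross terms: (-21*-37 - -3*-23)=708, (-3*-16 - -7*-37)=-211, (-7*40 - 38*-16)=328, (38*30 - -7*40)=1420, (-7*-23 - -21*30)=791; twice the area = |3036| = 3036; area = 1518; boundary points = 2 + 1 + 1 + 5 + 1 = 10; strictly interior points = area - boundary/2 + 1 = 1514; answer 1514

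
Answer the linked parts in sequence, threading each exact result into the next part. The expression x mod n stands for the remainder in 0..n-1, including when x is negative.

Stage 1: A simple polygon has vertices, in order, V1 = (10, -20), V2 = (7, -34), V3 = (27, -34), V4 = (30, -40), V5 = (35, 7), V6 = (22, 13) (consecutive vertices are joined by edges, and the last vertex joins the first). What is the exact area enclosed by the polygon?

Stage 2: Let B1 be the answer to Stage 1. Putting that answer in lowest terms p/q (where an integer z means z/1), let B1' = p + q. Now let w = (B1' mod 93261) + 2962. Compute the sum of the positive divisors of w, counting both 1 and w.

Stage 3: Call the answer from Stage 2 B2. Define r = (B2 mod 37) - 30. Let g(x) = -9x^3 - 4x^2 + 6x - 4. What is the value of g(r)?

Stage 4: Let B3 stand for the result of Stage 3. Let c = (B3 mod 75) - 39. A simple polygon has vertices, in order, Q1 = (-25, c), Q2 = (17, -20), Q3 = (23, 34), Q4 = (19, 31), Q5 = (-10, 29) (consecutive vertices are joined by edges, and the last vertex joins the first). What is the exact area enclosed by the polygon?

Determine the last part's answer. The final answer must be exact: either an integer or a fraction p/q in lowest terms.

1177

Stage 1: cross terms: (10*-34 - 7*-20)=-200, (7*-34 - 27*-34)=680, (27*-40 - 30*-34)=-60, (30*7 - 35*-40)=1610, (35*13 - 22*7)=301, (22*-20 - 10*13)=-570; twice the area = |1761| = 1761; area = 1761/2; answer 1761/2
Stage 2: B1 = 1761/2; threaded value p + q = 1763; w = 4725; 4725 = 3^3 * 5^2 * 7; sigma = (1 + 3 + 9 + 27) * (1 + 5 + 25) * (1 + 7) = 40 * 31 * 8 = 9920; answer 9920
Stage 3: B2 = 9920; r = -26; -9*(-26)^3 - 4*(-26)^2 + 6*(-26)^1 - 4 = (158184) + (-2704) + (-156) + (-4) = 155320; answer 155320
Stage 4: B3 = 155320; c = 31; cross terms: (-25*-20 - 17*31)=-27, (17*34 - 23*-20)=1038, (23*31 - 19*34)=67, (19*29 - -10*31)=861, (-10*31 - -25*29)=415; twice the area = |2354| = 2354; area = 1177; answer 1177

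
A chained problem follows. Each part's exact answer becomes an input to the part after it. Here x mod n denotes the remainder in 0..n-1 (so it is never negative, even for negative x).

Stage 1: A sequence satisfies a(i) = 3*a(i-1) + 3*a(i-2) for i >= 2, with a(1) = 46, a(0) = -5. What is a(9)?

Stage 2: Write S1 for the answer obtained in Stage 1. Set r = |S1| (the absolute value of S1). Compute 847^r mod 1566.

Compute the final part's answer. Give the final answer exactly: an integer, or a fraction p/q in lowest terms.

1513

Stage 1: a(2) = 3*(46) + 3*(-5) = 123; iterating: a(2)=123, a(3)=507, a(4)=1890, a(5)=7191, a(6)=27243, a(7)=103302, a(8)=391635, a(9)=1484811; answer 1484811
Stage 2: S1 = 1484811; r = 1484811; squarings mod 1566: 847^1=847, 847^2=181, 847^4=1441, 847^8=1531, 847^16=1225, 847^32=397, 847^64=1009, 847^128=181, 847^256=1441, 847^512=1531, 847^1024=1225, 847^2048=397, 847^4096=1009, 847^8192=181, 847^16384=1441, 847^32768=1531, 847^65536=1225, 847^131072=397, 847^262144=1009, 847^524288=181, 847^1048576=1441; 847^1484811 = 847^1 * 847^2 * 847^8 * 847^2048 * 847^8192 * 847^32768 * 847^131072 * 847^262144 * 847^1048576 = 1513 (mod 1566); answer 1513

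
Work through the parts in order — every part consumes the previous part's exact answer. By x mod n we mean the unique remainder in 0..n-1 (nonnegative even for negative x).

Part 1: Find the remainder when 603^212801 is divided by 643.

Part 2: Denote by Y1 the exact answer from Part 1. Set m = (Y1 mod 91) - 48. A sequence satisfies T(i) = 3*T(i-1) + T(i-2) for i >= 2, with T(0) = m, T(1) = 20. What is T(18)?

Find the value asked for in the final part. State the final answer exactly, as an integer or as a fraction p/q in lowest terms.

Part 1: squarings mod 643: 603^1=603, 603^2=314, 603^4=217, 603^8=150, 603^16=638, 603^32=25, 603^64=625, 603^128=324, 603^256=167, 603^512=240, 603^1024=373, 603^2048=241, 603^4096=211, 603^8192=154, 603^16384=568, 603^32768=481, 603^65536=524, 603^131072=15; 603^212801 = 603^1 * 603^64 * 603^256 * 603^512 * 603^1024 * 603^2048 * 603^4096 * 603^8192 * 603^65536 * 603^131072 = 45 (mod 643); answer 45
Part 2: Y1 = 45; m = -3; T(2) = 3*(20) + 1*(-3) = 57; iterating: T(2)=57, T(3)=191, T(4)=630, T(5)=2081, T(6)=6873, T(7)=22700, T(8)=74973, T(9)=247619, T(10)=817830, T(11)=2701109, T(12)=8921157, T(13)=29464580, T(14)=97314897, T(15)=321409271, T(16)=1061542710, T(17)=3506037401, T(18)=11579654913; answer 11579654913

11579654913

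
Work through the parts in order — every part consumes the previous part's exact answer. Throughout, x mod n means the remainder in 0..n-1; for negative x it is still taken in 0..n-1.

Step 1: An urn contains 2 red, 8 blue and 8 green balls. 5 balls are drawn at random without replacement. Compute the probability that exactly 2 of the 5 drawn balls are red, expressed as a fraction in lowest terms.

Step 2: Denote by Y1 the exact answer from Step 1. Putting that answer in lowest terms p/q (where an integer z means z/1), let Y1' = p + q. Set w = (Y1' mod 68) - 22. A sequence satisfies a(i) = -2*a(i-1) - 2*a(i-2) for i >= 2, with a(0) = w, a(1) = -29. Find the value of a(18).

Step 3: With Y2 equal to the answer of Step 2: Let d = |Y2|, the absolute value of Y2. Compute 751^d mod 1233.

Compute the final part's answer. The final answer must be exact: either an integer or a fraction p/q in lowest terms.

Step 1: total draws C(18,5) = 8568; favorable C(2,2)*C(16,3) = 560; P = 10/153; answer 10/153
Step 2: Y1 = 10/153; threaded value p + q = 163; w = 5; a(2) = -2*(-29) - 2*(5) = 48; iterating: a(2)=48, a(3)=-38, a(4)=-20, a(5)=116, a(6)=-192, a(7)=152, a(8)=80, a(9)=-464, a(10)=768, a(11)=-608, a(12)=-320, a(13)=1856, a(14)=-3072, a(15)=2432, a(16)=1280, a(17)=-7424, a(18)=12288; answer 12288
Step 3: Y2 = 12288; d = 12288; squarings mod 1233: 751^1=751, 751^2=520, 751^4=373, 751^8=1033, 751^16=544, 751^32=16, 751^64=256, 751^128=187, 751^256=445, 751^512=745, 751^1024=175, 751^2048=1033, 751^4096=544, 751^8192=16; 751^12288 = 751^4096 * 751^8192 = 73 (mod 1233); answer 73

73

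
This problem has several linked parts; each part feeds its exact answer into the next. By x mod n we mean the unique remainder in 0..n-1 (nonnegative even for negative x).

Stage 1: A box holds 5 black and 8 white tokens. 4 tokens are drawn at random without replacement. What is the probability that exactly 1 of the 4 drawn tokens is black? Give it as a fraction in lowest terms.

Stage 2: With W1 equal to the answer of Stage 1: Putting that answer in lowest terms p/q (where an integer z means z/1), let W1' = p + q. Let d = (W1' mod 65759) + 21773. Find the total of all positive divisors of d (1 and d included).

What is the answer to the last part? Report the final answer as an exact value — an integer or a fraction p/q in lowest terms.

51296

Stage 1: total draws C(13,4) = 715; favorable C(5,1)*C(8,3) = 280; P = 56/143; answer 56/143
Stage 2: W1 = 56/143; threaded value p + q = 199; d = 21972; 21972 = 2^2 * 3 * 1831; sigma = (1 + 2 + 4) * (1 + 3) * (1 + 1831) = 7 * 4 * 1832 = 51296; answer 51296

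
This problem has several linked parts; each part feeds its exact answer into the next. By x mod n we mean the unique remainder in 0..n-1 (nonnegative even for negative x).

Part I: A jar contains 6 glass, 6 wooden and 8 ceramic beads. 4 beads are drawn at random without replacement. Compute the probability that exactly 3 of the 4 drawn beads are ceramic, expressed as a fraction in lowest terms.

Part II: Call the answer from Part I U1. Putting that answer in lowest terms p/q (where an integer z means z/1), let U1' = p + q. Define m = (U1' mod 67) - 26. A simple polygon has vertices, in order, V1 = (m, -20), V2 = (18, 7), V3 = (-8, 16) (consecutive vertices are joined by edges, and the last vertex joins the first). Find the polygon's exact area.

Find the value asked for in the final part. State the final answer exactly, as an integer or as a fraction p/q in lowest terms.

Part I: total draws C(20,4) = 4845; favorable C(8,3)*C(12,1) = 672; P = 224/1615; answer 224/1615
Part II: U1 = 224/1615; threaded value p + q = 1839; m = 4; cross terms: (4*7 - 18*-20)=388, (18*16 - -8*7)=344, (-8*-20 - 4*16)=96; twice the area = |828| = 828; area = 414; answer 414

414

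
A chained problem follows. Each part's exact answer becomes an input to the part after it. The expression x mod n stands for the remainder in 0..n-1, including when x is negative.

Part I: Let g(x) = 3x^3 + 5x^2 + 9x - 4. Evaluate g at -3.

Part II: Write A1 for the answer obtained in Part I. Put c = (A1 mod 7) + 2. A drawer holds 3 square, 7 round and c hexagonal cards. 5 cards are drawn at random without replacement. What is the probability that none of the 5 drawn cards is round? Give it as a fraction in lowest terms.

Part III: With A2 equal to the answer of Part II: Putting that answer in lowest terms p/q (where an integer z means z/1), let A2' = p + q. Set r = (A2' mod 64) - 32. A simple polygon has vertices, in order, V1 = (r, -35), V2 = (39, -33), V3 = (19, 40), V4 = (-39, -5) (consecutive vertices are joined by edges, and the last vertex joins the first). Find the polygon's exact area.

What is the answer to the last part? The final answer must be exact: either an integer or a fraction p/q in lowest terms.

2897

Part I: 3*(-3)^3 + 5*(-3)^2 + 9*(-3)^1 - 4 = (-81) + (45) + (-27) + (-4) = -67; answer -67
Part II: A1 = -67; c = 5; total draws C(15,5) = 3003; favorable C(8,5) = 56; P = 8/429; answer 8/429
Part III: A2 = 8/429; threaded value p + q = 437; r = 21; cross terms: (21*-33 - 39*-35)=672, (39*40 - 19*-33)=2187, (19*-5 - -39*40)=1465, (-39*-35 - 21*-5)=1470; twice the area = |5794| = 5794; area = 2897; answer 2897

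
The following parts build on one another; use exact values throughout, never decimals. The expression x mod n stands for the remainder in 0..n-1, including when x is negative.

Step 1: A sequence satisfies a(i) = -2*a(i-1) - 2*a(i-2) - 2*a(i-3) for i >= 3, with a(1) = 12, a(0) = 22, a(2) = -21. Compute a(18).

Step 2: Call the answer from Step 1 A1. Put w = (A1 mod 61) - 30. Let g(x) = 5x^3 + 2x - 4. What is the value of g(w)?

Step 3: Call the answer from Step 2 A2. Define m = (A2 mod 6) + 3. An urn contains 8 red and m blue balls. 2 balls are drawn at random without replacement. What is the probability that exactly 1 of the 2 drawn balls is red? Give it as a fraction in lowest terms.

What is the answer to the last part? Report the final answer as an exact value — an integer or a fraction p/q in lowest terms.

48/91

Step 1: a(3) = -2*(-21) - 2*(12) - 2*(22) = -26; iterating: a(3)=-26, a(4)=70, a(5)=-46, a(6)=4, a(7)=-56, a(8)=196, a(9)=-288, a(10)=296, a(11)=-408, a(12)=800, a(13)=-1376, a(14)=1968, a(15)=-2784, a(16)=4384, a(17)=-7136, a(18)=11072; answer 11072
Step 2: A1 = 11072; w = 1; 5*(1)^3 + 2*(1)^1 - 4 = (5) + (2) + (-4) = 3; answer 3
Step 3: A2 = 3; m = 6; total draws C(14,2) = 91; favorable C(8,1)*C(6,1) = 48; P = 48/91; answer 48/91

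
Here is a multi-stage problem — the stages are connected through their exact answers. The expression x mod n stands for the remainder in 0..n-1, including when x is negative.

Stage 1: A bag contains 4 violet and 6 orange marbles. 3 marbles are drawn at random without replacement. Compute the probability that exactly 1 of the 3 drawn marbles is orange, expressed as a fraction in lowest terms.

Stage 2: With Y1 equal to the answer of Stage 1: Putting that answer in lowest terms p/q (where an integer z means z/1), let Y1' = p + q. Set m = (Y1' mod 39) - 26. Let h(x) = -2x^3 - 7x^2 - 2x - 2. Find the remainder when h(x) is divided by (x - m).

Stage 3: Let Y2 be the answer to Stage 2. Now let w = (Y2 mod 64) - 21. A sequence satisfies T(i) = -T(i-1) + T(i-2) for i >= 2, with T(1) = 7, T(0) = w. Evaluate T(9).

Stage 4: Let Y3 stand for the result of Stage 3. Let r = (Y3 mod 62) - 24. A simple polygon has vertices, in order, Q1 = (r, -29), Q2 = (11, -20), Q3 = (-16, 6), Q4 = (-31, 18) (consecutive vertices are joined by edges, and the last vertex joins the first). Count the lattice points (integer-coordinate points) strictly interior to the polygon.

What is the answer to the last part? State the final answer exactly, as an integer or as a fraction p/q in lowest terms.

771

Stage 1: total draws C(10,3) = 120; favorable C(6,1)*C(4,2) = 36; P = 3/10; answer 3/10
Stage 2: Y1 = 3/10; threaded value p + q = 13; m = -13; remainder = value at the root: -2*(-13)^3 - 7*(-13)^2 - 2*(-13)^1 - 2 = (4394) + (-1183) + (26) + (-2) = 3235; answer 3235
Stage 3: Y2 = 3235; w = 14; T(2) = -1*(7) + 1*(14) = 7; iterating: T(2)=7, T(3)=0, T(4)=7, T(5)=-7, T(6)=14, T(7)=-21, T(8)=35, T(9)=-56; answer -56
Stage 4: Y3 = -56; r = -18; cross terms: (-18*-20 - 11*-29)=679, (11*6 - -16*-20)=-254, (-16*18 - -31*6)=-102, (-31*-29 - -18*18)=1223; twice the area = |1546| = 1546; area = 773; boundary points = 1 + 1 + 3 + 1 = 6; strictly interior points = area - boundary/2 + 1 = 771; answer 771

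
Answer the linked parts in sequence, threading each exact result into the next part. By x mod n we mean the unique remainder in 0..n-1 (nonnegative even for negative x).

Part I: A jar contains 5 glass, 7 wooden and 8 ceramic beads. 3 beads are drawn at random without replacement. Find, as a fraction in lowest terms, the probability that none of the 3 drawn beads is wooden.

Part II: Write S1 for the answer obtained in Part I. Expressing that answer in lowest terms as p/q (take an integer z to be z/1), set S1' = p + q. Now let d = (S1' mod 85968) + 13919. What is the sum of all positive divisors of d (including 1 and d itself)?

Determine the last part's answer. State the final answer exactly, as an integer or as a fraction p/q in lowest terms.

28800

Part I: total draws C(20,3) = 1140; favorable C(13,3) = 286; P = 143/570; answer 143/570
Part II: S1 = 143/570; threaded value p + q = 713; d = 14632; 14632 = 2^3 * 31 * 59; sigma = (1 + 2 + 4 + 8) * (1 + 31) * (1 + 59) = 15 * 32 * 60 = 28800; answer 28800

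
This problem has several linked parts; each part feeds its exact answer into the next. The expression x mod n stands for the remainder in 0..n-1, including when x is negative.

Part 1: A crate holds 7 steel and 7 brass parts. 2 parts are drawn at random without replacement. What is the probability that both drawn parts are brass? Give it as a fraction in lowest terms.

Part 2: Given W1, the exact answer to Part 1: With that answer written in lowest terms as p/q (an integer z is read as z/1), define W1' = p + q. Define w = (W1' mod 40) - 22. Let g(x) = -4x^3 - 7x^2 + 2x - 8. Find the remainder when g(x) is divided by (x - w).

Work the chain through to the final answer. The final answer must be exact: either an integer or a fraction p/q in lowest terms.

Part 1: total draws C(14,2) = 91; favorable C(7,2) = 21; P = 3/13; answer 3/13
Part 2: W1 = 3/13; threaded value p + q = 16; w = -6; remainder = value at the root: -4*(-6)^3 - 7*(-6)^2 + 2*(-6)^1 - 8 = (864) + (-252) + (-12) + (-8) = 592; answer 592

592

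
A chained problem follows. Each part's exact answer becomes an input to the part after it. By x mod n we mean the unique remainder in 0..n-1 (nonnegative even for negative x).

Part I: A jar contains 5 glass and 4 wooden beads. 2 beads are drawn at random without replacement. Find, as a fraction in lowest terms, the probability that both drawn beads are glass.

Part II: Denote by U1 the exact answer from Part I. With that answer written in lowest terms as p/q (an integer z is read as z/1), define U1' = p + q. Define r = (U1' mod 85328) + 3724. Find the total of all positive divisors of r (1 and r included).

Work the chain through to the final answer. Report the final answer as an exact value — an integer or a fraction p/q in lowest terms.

Part I: total draws C(9,2) = 36; favorable C(5,2) = 10; P = 5/18; answer 5/18
Part II: U1 = 5/18; threaded value p + q = 23; r = 3747; 3747 = 3 * 1249; sigma = (1 + 3) * (1 + 1249) = 4 * 1250 = 5000; answer 5000

5000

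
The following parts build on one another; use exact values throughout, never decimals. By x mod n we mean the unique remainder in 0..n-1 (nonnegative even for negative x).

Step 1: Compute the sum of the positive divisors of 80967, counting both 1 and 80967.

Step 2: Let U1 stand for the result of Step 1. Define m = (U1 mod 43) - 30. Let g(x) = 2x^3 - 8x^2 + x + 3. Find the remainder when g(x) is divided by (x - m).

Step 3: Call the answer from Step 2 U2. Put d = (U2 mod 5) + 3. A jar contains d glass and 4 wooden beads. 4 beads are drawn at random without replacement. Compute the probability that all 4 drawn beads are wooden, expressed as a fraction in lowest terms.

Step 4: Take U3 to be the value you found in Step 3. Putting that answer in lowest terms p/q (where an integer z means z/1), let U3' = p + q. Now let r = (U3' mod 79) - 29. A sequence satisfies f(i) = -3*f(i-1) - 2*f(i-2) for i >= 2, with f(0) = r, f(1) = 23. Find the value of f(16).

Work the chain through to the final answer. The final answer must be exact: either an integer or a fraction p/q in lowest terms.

-3080121

Step 1: 80967 = 3 * 137 * 197; sigma = (1 + 3) * (1 + 137) * (1 + 197) = 4 * 138 * 198 = 109296; answer 109296
Step 2: U1 = 109296; m = 3; remainder = value at the root: 2*(3)^3 - 8*(3)^2 + 1*(3)^1 + 3 = (54) + (-72) + (3) + (3) = -12; answer -12
Step 3: U2 = -12; d = 6; total draws C(10,4) = 210; favorable C(4,4) = 1; P = 1/210; answer 1/210
Step 4: U3 = 1/210; threaded value p + q = 211; r = 24; f(2) = -3*(23) - 2*(24) = -117; iterating: f(2)=-117, f(3)=305, f(4)=-681, f(5)=1433, f(6)=-2937, f(7)=5945, f(8)=-11961, f(9)=23993, f(10)=-48057, f(11)=96185, f(12)=-192441, f(13)=384953, f(14)=-769977, f(15)=1540025, f(16)=-3080121; answer -3080121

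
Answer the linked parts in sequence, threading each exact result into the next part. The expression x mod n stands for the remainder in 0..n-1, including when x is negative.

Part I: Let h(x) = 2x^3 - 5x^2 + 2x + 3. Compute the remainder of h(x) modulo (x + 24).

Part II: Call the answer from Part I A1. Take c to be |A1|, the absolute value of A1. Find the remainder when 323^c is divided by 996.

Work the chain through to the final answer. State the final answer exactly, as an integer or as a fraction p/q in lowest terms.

Part I: remainder = value at the root: 2*(-24)^3 - 5*(-24)^2 + 2*(-24)^1 + 3 = (-27648) + (-2880) + (-48) + (3) = -30573; answer -30573
Part II: A1 = -30573; c = 30573; squarings mod 996: 323^1=323, 323^2=745, 323^4=253, 323^8=265, 323^16=505, 323^32=49, 323^64=409, 323^128=949, 323^256=217, 323^512=277, 323^1024=37, 323^2048=373, 323^4096=685, 323^8192=109, 323^16384=925; 323^30573 = 323^1 * 323^4 * 323^8 * 323^32 * 323^64 * 323^256 * 323^512 * 323^1024 * 323^4096 * 323^8192 * 323^16384 = 299 (mod 996); answer 299

299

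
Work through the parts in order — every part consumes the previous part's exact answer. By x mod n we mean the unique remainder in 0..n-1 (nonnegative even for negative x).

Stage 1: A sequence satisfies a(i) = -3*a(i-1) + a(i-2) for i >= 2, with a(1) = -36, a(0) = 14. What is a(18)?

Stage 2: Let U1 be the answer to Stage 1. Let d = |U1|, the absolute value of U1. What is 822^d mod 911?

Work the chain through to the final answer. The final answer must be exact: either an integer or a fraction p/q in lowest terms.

Stage 1: a(2) = -3*(-36) + 1*(14) = 122; iterating: a(2)=122, a(3)=-402, a(4)=1328, a(5)=-4386, a(6)=14486, a(7)=-47844, a(8)=158018, a(9)=-521898, a(10)=1723712, a(11)=-5693034, a(12)=18802814, a(13)=-62101476, a(14)=205107242, a(15)=-677423202, a(16)=2237376848, a(17)=-7389553746, a(18)=24406038086; answer 24406038086
Stage 2: U1 = 24406038086; d = 24406038086; squarings mod 911: 822^1=822, 822^2=633, 822^4=760, 822^8=26, 822^16=676, 822^32=565, 822^64=375, 822^128=331, 822^256=241, 822^512=688, 822^1024=535, 822^2048=171, 822^4096=89, 822^8192=633, 822^16384=760, 822^32768=26, 822^65536=676, 822^131072=565, 822^262144=375, 822^524288=331, 822^1048576=241, 822^2097152=688, 822^4194304=535, 822^8388608=171, 822^16777216=89, 822^33554432=633, 822^67108864=760, 822^134217728=26, 822^268435456=676, 822^536870912=565, 822^1073741824=375, 822^2147483648=331, 822^4294967296=241, 822^8589934592=688, 822^17179869184=535; 822^24406038086 = 822^2 * 822^4 * 822^64 * 822^512 * 822^1024 * 822^4096 * 822^32768 * 822^131072 * 822^262144 * 822^1048576 * 822^2097152 * 822^8388608 * 822^33554432 * 822^67108864 * 822^134217728 * 822^536870912 * 822^2147483648 * 822^4294967296 * 822^17179869184 = 515 (mod 911); answer 515

515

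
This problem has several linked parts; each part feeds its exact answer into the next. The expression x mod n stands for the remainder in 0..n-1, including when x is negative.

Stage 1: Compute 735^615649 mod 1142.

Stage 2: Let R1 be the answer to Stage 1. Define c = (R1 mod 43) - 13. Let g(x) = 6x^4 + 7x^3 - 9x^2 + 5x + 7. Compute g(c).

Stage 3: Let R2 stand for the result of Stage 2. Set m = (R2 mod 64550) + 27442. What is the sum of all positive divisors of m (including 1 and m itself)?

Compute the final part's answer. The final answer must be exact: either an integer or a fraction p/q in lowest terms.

Stage 1: squarings mod 1142: 735^1=735, 735^2=59, 735^4=55, 735^8=741, 735^16=921, 735^32=877, 735^64=563, 735^128=635, 735^256=99, 735^512=665, 735^1024=271, 735^2048=353, 735^4096=131, 735^8192=31, 735^16384=961, 735^32768=785, 735^65536=687, 735^131072=323, 735^262144=407, 735^524288=59; 735^615649 = 735^1 * 735^32 * 735^64 * 735^128 * 735^1024 * 735^8192 * 735^16384 * 735^65536 * 735^524288 = 1011 (mod 1142); answer 1011
Stage 2: R1 = 1011; c = 9; 6*(9)^4 + 7*(9)^3 - 9*(9)^2 + 5*(9)^1 + 7 = (39366) + (5103) + (-729) + (45) + (7) = 43792; answer 43792
Stage 3: R2 = 43792; m = 71234; 71234 = 2 * 35617; sigma = (1 + 2) * (1 + 35617) = 3 * 35618 = 106854; answer 106854

106854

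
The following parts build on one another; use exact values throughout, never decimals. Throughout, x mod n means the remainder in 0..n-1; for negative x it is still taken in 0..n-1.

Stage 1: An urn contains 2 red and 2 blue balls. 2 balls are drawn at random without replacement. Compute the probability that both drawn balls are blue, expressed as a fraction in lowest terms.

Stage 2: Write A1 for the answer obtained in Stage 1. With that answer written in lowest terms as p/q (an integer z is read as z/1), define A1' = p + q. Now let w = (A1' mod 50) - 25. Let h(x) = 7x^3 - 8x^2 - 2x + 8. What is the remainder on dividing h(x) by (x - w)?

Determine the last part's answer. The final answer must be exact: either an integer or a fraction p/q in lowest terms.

-43372

Stage 1: total draws C(4,2) = 6; favorable C(2,2) = 1; P = 1/6; answer 1/6
Stage 2: A1 = 1/6; threaded value p + q = 7; w = -18; remainder = value at the root: 7*(-18)^3 - 8*(-18)^2 - 2*(-18)^1 + 8 = (-40824) + (-2592) + (36) + (8) = -43372; answer -43372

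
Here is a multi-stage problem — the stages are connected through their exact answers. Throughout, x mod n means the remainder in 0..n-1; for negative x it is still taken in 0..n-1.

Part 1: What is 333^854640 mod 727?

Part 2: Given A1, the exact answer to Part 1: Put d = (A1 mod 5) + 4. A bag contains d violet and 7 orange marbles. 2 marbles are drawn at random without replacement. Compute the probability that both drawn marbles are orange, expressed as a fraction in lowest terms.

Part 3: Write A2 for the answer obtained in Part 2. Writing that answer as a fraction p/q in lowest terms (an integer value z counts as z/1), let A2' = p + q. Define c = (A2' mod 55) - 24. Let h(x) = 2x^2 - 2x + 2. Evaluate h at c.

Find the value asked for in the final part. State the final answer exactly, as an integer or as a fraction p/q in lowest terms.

26

Part 1: squarings mod 727: 333^1=333, 333^2=385, 333^4=644, 333^8=346, 333^16=488, 333^32=415, 333^64=653, 333^128=387, 333^256=7, 333^512=49, 333^1024=220, 333^2048=418, 333^4096=244, 333^8192=649, 333^16384=268, 333^32768=578, 333^65536=391, 333^131072=211, 333^262144=174, 333^524288=469; 333^854640 = 333^16 * 333^32 * 333^64 * 333^512 * 333^2048 * 333^65536 * 333^262144 * 333^524288 = 700 (mod 727); answer 700
Part 2: A1 = 700; d = 4; total draws C(11,2) = 55; favorable C(7,2) = 21; P = 21/55; answer 21/55
Part 3: A2 = 21/55; threaded value p + q = 76; c = -3; 2*(-3)^2 - 2*(-3)^1 + 2 = (18) + (6) + (2) = 26; answer 26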